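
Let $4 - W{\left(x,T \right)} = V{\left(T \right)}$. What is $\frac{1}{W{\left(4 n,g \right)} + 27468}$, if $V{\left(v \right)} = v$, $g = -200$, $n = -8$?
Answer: $\frac{1}{27672} \approx 3.6138 \cdot 10^{-5}$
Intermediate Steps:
$W{\left(x,T \right)} = 4 - T$
$\frac{1}{W{\left(4 n,g \right)} + 27468} = \frac{1}{\left(4 - -200\right) + 27468} = \frac{1}{\left(4 + 200\right) + 27468} = \frac{1}{204 + 27468} = \frac{1}{27672}$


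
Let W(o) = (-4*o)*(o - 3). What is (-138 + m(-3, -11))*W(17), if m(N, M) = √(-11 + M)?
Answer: 131376 - 952*I*√22 ≈ 1.3138e+5 - 4465.3*I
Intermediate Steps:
W(o) = -4*o*(-3 + o) (W(o) = (-4*o)*(-3 + o) = -4*o*(-3 + o))
(-138 + m(-3, -11))*W(17) = (-138 + √(-11 - 11))*(4*17*(3 - 1*17)) = (-138 + √(-22))*(4*17*(3 - 17)) = (-138 + I*√22)*(4*17*(-14)) = (-138 + I*√22)*(-952) = 131376 - 952*I*√22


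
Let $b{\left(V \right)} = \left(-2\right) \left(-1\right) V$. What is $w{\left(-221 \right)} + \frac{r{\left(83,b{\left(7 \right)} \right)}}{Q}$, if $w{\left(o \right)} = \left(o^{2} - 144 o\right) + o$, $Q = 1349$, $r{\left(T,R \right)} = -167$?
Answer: $\frac{108518789}{1349} \approx 80444.0$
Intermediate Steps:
$b{\left(V \right)} = 2 V$
$w{\left(o \right)} = o^{2} - 143 o$
$w{\left(-221 \right)} + \frac{r{\left(83,b{\left(7 \right)} \right)}}{Q} = - 221 \left(-143 - 221\right) - \frac{167}{1349} = \left(-221\right) \left(-364\right) - \frac{167}{1349} = 80444 - \frac{167}{1349} = \frac{108518789}{1349}$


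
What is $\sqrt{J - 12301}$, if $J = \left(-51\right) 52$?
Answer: $i \sqrt{14953} \approx 122.28 i$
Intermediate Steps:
$J = -2652$
$\sqrt{J - 12301} = \sqrt{-2652 - 12301} = \sqrt{-14953} = i \sqrt{14953}$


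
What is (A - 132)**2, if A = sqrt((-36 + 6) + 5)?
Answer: 17399 - 1320*I ≈ 17399.0 - 1320.0*I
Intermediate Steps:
A = 5*I (A = sqrt(-30 + 5) = sqrt(-25) = 5*I ≈ 5.0*I)
(A - 132)**2 = (5*I - 132)**2 = (-132 + 5*I)**2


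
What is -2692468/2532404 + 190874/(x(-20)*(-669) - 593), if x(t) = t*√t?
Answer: -2481983656538415/2267033162621549 - 5107788240*I*√5/3580839649 ≈ -1.0948 - 3.1896*I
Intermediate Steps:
x(t) = t^(3/2)
-2692468/2532404 + 190874/(x(-20)*(-669) - 593) = -2692468/2532404 + 190874/((-20)^(3/2)*(-669) - 593) = -2692468*1/2532404 + 190874/(-40*I*√5*(-669) - 593) = -673117/633101 + 190874/(26760*I*√5 - 593) = -673117/633101 + 190874/(-593 + 26760*I*√5)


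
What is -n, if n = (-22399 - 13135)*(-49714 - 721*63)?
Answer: -3380598158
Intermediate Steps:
n = 3380598158 (n = -35534*(-49714 - 45423) = -35534*(-95137) = 3380598158)
-n = -1*3380598158 = -3380598158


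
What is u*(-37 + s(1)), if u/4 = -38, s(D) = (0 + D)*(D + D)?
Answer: 5320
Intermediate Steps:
s(D) = 2*D**2 (s(D) = D*(2*D) = 2*D**2)
u = -152 (u = 4*(-38) = -152)
u*(-37 + s(1)) = -152*(-37 + 2*1**2) = -152*(-37 + 2*1) = -152*(-37 + 2) = -152*(-35) = 5320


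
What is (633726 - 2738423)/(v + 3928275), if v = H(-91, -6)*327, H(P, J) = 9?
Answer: -2104697/3931218 ≈ -0.53538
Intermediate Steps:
v = 2943 (v = 9*327 = 2943)
(633726 - 2738423)/(v + 3928275) = (633726 - 2738423)/(2943 + 3928275) = -2104697/3931218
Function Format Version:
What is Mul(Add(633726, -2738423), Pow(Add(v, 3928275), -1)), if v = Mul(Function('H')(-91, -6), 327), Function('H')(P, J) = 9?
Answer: Rational(-2104697, 3931218) ≈ -0.53538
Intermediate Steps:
v = 2943 (v = Mul(9, 327) = 2943)
Mul(Add(633726, -2738423), Pow(Add(v, 3928275), -1)) = Mul(Add(633726, -2738423), Pow(Add(2943, 3928275), -1)) = Mul(-2104697, Pow(3931218, -1)) = Mul(-2104697, Rational(1, 3931218)) = Rational(-2104697, 3931218)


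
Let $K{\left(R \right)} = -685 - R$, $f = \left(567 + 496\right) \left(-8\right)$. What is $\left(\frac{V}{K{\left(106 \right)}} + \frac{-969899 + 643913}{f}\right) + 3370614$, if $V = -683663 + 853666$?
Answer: $\frac{11335900000555}{3363332} \approx 3.3704 \cdot 10^{6}$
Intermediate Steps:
$f = -8504$ ($f = 1063 \left(-8\right) = -8504$)
$V = 170003$
$\left(\frac{V}{K{\left(106 \right)}} + \frac{-969899 + 643913}{f}\right) + 3370614 = \left(\frac{170003}{-685 - 106} + \frac{-969899 + 643913}{-8504}\right) + 3370614 = \left(\frac{170003}{-685 - 106} - - \frac{162993}{4252}\right) + 3370614 = \left(\frac{170003}{-791} + \frac{162993}{4252}\right) + 3370614 = \left(170003 \left(- \frac{1}{791}\right) + \frac{162993}{4252}\right) + 3370614 = \left(- \frac{170003}{791} + \frac{162993}{4252}\right) + 3370614 = - \frac{593925293}{3363332} + 3370614 = \frac{11335900000555}{3363332}$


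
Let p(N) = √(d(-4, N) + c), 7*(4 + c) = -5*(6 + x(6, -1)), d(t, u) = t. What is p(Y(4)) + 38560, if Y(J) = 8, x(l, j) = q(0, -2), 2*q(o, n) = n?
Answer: 38560 + 9*I*√7/7 ≈ 38560.0 + 3.4017*I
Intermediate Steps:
q(o, n) = n/2
x(l, j) = -1 (x(l, j) = (½)*(-2) = -1)
c = -53/7 (c = -4 + (-5*(6 - 1))/7 = -4 + (-5*5)/7 = -4 + (⅐)*(-25) = -4 - 25/7 = -53/7 ≈ -7.5714)
p(N) = 9*I*√7/7 (p(N) = √(-4 - 53/7) = √(-81/7) = 9*I*√7/7)
p(Y(4)) + 38560 = 9*I*√7/7 + 38560 = 38560 + 9*I*√7/7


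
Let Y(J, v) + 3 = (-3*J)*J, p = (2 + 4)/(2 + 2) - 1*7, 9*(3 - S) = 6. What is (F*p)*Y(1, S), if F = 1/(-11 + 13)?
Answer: 33/2 ≈ 16.500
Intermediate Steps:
F = ½ (F = 1/2 = ½ ≈ 0.50000)
S = 7/3 (S = 3 - ⅑*6 = 3 - ⅔ = 7/3 ≈ 2.3333)
p = -11/2 (p = 6/4 - 7 = 6*(¼) - 7 = 3/2 - 7 = -11/2 ≈ -5.5000)
Y(J, v) = -3 - 3*J² (Y(J, v) = -3 + (-3*J)*J = -3 - 3*J²)
(F*p)*Y(1, S) = ((½)*(-11/2))*(-3 - 3*1²) = -11*(-3 - 3*1)/4 = -11*(-3 - 3)/4 = -11/4*(-6) = 33/2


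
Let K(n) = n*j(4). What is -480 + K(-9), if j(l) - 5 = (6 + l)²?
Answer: -1425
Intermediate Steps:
j(l) = 5 + (6 + l)²
K(n) = 105*n (K(n) = n*(5 + (6 + 4)²) = n*(5 + 10²) = n*(5 + 100) = n*105 = 105*n)
-480 + K(-9) = -480 + 105*(-9) = -480 - 945 = -1425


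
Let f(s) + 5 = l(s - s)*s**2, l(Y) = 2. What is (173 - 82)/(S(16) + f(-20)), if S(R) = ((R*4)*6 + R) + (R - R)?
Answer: 91/1195 ≈ 0.076151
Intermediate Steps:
f(s) = -5 + 2*s**2
S(R) = 25*R (S(R) = ((4*R)*6 + R) + 0 = (24*R + R) + 0 = 25*R + 0 = 25*R)
(173 - 82)/(S(16) + f(-20)) = (173 - 82)/(25*16 + (-5 + 2*(-20)**2)) = 91/(400 + (-5 + 2*400)) = 91/(400 + (-5 + 800)) = 91/(400 + 795) = 91/1195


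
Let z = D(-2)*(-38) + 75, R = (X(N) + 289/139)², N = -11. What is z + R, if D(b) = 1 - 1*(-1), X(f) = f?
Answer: 1518279/19321 ≈ 78.582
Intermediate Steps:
D(b) = 2 (D(b) = 1 + 1 = 2)
R = 1537600/19321 (R = (-11 + 289/139)² = (-1240/139)² = 1537600/19321 ≈ 79.582)
z = -1 (z = 2*(-38) + 75 = -76 + 75 = -1)
z + R = -1 + 1537600/19321 = 1518279/19321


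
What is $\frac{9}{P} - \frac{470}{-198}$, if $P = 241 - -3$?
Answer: $\frac{58231}{24156} \approx 2.4106$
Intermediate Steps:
$P = 244$ ($P = 241 + 3 = 244$)
$\frac{9}{P} - \frac{470}{-198} = \frac{9}{244} - \frac{470}{-198} = 9 \cdot \frac{1}{244} - - \frac{235}{99} = \frac{9}{244} + \frac{235}{99} = \frac{58231}{24156}$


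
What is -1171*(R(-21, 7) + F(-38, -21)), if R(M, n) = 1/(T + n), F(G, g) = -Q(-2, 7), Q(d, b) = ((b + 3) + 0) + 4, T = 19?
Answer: 425073/26 ≈ 16349.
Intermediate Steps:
Q(d, b) = 7 + b (Q(d, b) = ((3 + b) + 0) + 4 = (3 + b) + 4 = 7 + b)
F(G, g) = -14 (F(G, g) = -(7 + 7) = -1*14 = -14)
R(M, n) = 1/(19 + n)
-1171*(R(-21, 7) + F(-38, -21)) = -1171*(1/(19 + 7) - 14) = -1171*(1/26 - 14) = -1171*(-363/26) = 425073/26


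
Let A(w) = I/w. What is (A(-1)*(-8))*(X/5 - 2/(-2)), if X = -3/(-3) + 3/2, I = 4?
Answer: 48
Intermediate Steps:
A(w) = 4/w
X = 5/2 (X = -3*(-⅓) + 3*(½) = 1 + 3/2 = 5/2 ≈ 2.5000)
(A(-1)*(-8))*(X/5 - 2/(-2)) = ((4/(-1))*(-8))*((5/2)/5 - 2/(-2)) = ((4*(-1))*(-8))*((5/2)*(⅕) - 2*(-½)) = (-4*(-8))*(½ + 1) = 32*(3/2) = 48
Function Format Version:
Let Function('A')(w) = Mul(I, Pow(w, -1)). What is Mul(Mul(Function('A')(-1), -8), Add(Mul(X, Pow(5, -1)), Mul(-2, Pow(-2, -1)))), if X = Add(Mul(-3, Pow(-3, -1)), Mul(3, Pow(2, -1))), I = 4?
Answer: 48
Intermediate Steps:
Function('A')(w) = Mul(4, Pow(w, -1))
X = Rational(5, 2) (X = Add(Mul(-3, Rational(-1, 3)), Mul(3, Rational(1, 2))) = Add(1, Rational(3, 2)) = Rational(5, 2) ≈ 2.5000)
Mul(Mul(Function('A')(-1), -8), Add(Mul(X, Pow(5, -1)), Mul(-2, Pow(-2, -1)))) = Mul(Mul(Mul(4, Pow(-1, -1)), -8), Add(Mul(Rational(5, 2), Pow(5, -1)), Mul(-2, Pow(-2, -1)))) = Mul(Mul(Mul(4, -1), -8), Add(Mul(Rational(5, 2), Rational(1, 5)), Mul(-2, Rational(-1, 2)))) = Mul(Mul(-4, -8), Add(Rational(1, 2), 1)) = Mul(32, Rational(3, 2)) = 48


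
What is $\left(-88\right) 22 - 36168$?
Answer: $-38104$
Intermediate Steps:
$\left(-88\right) 22 - 36168 = -1936 - 36168 = -38104$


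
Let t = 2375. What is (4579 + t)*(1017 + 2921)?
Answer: 27384852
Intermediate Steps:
(4579 + t)*(1017 + 2921) = (4579 + 2375)*(1017 + 2921) = 6954*3938 = 27384852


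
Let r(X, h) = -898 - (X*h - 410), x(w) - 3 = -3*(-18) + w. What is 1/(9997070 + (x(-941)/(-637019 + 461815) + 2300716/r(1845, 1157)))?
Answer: 93521836553/934944246247107007 ≈ 1.0003e-7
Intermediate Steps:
x(w) = 57 + w (x(w) = 3 + (-3*(-18) + w) = 3 + (54 + w) = 57 + w)
r(X, h) = -488 - X*h (r(X, h) = -898 - (-410 + X*h) = -898 + (410 - X*h) = -488 - X*h)
1/(9997070 + (x(-941)/(-637019 + 461815) + 2300716/r(1845, 1157))) = 1/(9997070 + ((57 - 941)/(-637019 + 461815) + 2300716/(-488 - 1*1845*1157))) = 1/(9997070 + (-884/(-175204) + 2300716/(-488 - 2134665))) = 1/(9997070 + (-884*(-1/175204) + 2300716/(-2135153))) = 1/(9997070 + (221/43801 + 2300716*(-1/2135153))) = 1/(9997070 + (221/43801 - 2300716/2135153)) = 1/(9997070 - 100301792703/93521836553) = 1/(934944246247107007/93521836553) = 93521836553/934944246247107007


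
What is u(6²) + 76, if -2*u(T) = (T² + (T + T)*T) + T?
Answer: -1886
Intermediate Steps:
u(T) = -3*T²/2 - T/2 (u(T) = -((T² + (T + T)*T) + T)/2 = -((T² + (2*T)*T) + T)/2 = -((T² + 2*T²) + T)/2 = -(3*T² + T)/2 = -(T + 3*T²)/2 = -3*T²/2 - T/2)
u(6²) + 76 = -½*6²*(1 + 3*6²) + 76 = -½*36*(1 + 3*36) + 76 = -½*36*(1 + 108) + 76 = -½*36*109 + 76 = -1962 + 76 = -1886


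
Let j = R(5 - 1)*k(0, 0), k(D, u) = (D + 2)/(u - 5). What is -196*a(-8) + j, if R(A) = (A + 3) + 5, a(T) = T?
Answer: 7816/5 ≈ 1563.2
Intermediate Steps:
k(D, u) = (2 + D)/(-5 + u)
R(A) = 8 + A (R(A) = (3 + A) + 5 = 8 + A)
j = -24/5 (j = (8 + (5 - 1))*((2 + 0)/(-5 + 0)) = (8 + 4)*(2/(-5)) = 12*(-1/5*2) = 12*(-2/5) = -24/5 ≈ -4.8000)
-196*a(-8) + j = -196*(-8) - 24/5 = 1568 - 24/5 = 7816/5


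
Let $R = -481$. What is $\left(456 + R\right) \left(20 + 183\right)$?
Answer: $-5075$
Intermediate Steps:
$\left(456 + R\right) \left(20 + 183\right) = \left(456 - 481\right) \left(20 + 183\right) = \left(-25\right) 203 = -5075$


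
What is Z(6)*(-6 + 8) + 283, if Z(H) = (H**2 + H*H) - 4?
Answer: 419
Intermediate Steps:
Z(H) = -4 + 2*H**2 (Z(H) = (H**2 + H**2) - 4 = 2*H**2 - 4 = -4 + 2*H**2)
Z(6)*(-6 + 8) + 283 = (-4 + 2*6**2)*(-6 + 8) + 283 = (-4 + 2*36)*2 + 283 = (-4 + 72)*2 + 283 = 68*2 + 283 = 136 + 283 = 419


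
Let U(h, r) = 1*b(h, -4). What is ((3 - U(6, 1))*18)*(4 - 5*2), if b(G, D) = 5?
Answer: 216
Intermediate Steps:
U(h, r) = 5 (U(h, r) = 1*5 = 5)
((3 - U(6, 1))*18)*(4 - 5*2) = ((3 - 1*5)*18)*(4 - 5*2) = ((3 - 5)*18)*(4 - 10) = -2*18*(-6) = -36*(-6) = 216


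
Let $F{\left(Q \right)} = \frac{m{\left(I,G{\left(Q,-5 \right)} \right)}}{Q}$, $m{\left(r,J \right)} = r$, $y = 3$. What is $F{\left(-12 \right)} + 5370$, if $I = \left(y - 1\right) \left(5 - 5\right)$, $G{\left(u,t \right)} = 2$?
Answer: $5370$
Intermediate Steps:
$I = 0$ ($I = \left(3 - 1\right) \left(5 - 5\right) = 2 \cdot 0 = 0$)
$F{\left(Q \right)} = 0$ ($F{\left(Q \right)} = \frac{0}{Q} = 0$)
$F{\left(-12 \right)} + 5370 = 0 + 5370 = 5370$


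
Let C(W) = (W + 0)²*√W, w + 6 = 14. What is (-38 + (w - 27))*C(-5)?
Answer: -1425*I*√5 ≈ -3186.4*I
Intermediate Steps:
w = 8 (w = -6 + 14 = 8)
C(W) = W^(5/2) (C(W) = W²*√W = W^(5/2))
(-38 + (w - 27))*C(-5) = (-38 + (8 - 27))*(-5)^(5/2) = (-38 - 19)*(25*I*√5) = -1425*I*√5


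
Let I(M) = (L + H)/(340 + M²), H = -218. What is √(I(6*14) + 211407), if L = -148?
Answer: 3*√173729534/86 ≈ 459.79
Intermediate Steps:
I(M) = -366/(340 + M²) (I(M) = (-148 - 218)/(340 + M²) = -366/(340 + M²))
√(I(6*14) + 211407) = √(-366/(340 + (6*14)²) + 211407) = √(-366/(340 + 84²) + 211407) = √(-366/(340 + 7056) + 211407) = √(-366/7396 + 211407) = √(-366*1/7396 + 211407) = √(-183/3698 + 211407) = √(781782903/3698) = 3*√173729534/86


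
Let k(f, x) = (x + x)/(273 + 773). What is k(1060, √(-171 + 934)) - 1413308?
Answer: -1413308 + √763/523 ≈ -1.4133e+6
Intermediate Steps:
k(f, x) = x/523 (k(f, x) = (2*x)/1046 = (2*x)*(1/1046) = x/523)
k(1060, √(-171 + 934)) - 1413308 = √(-171 + 934)/523 - 1413308 = √763/523 - 1413308 = -1413308 + √763/523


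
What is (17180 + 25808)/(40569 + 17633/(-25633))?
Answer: 275477851/259971886 ≈ 1.0596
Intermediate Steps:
(17180 + 25808)/(40569 + 17633/(-25633)) = 42988/(40569 + 17633*(-1/25633)) = 42988/(40569 - 17633/25633) = 42988/(1039887544/25633) = 42988*(25633/1039887544) = 275477851/259971886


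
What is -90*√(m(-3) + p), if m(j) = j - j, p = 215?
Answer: -90*√215 ≈ -1319.7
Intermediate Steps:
m(j) = 0
-90*√(m(-3) + p) = -90*√(0 + 215) = -90*√215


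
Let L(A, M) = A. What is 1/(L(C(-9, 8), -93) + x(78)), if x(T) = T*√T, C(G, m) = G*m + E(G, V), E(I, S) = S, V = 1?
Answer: 71/469511 + 78*√78/469511 ≈ 0.0016184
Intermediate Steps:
C(G, m) = 1 + G*m (C(G, m) = G*m + 1 = 1 + G*m)
x(T) = T^(3/2)
1/(L(C(-9, 8), -93) + x(78)) = 1/((1 - 9*8) + 78^(3/2)) = 1/((1 - 72) + 78*√78) = 1/(-71 + 78*√78)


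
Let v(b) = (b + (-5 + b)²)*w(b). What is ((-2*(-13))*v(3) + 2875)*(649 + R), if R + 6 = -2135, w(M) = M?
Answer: -5104132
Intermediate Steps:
v(b) = b*(b + (-5 + b)²) (v(b) = (b + (-5 + b)²)*b = b*(b + (-5 + b)²))
R = -2141 (R = -6 - 2135 = -2141)
((-2*(-13))*v(3) + 2875)*(649 + R) = ((-2*(-13))*(3*(3 + (-5 + 3)²)) + 2875)*(649 - 2141) = (26*(3*(3 + (-2)²)) + 2875)*(-1492) = (26*(3*(3 + 4)) + 2875)*(-1492) = (26*(3*7) + 2875)*(-1492) = (26*21 + 2875)*(-1492) = (546 + 2875)*(-1492) = 3421*(-1492) = -5104132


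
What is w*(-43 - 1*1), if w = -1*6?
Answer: 264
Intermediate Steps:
w = -6
w*(-43 - 1*1) = -6*(-43 - 1*1) = -6*(-43 - 1) = -6*(-44) = 264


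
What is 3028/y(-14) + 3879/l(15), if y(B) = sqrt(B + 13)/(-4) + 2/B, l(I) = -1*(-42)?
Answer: -4663859/910 + 593488*I/65 ≈ -5125.1 + 9130.6*I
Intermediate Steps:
l(I) = 42
y(B) = 2/B - sqrt(13 + B)/4 (y(B) = sqrt(13 + B)*(-1/4) + 2/B = -sqrt(13 + B)/4 + 2/B = 2/B - sqrt(13 + B)/4)
3028/y(-14) + 3879/l(15) = 3028/(2/(-14) - sqrt(13 - 14)/4) + 3879/42 = 3028/(2*(-1/14) - I/4) + 3879*(1/42) = 3028/(-1/7 - I/4) + 1293/14 = 3028*(784*(-1/7 + I/4)/65) + 1293/14 = 2373952*(-1/7 + I/4)/65 + 1293/14 = 1293/14 + 2373952*(-1/7 + I/4)/65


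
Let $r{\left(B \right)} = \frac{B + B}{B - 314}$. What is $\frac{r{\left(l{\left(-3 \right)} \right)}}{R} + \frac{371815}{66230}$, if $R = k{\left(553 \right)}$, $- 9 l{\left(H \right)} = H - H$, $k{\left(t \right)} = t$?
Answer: $\frac{74363}{13246} \approx 5.614$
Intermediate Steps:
$l{\left(H \right)} = 0$ ($l{\left(H \right)} = - \frac{H - H}{9} = \left(- \frac{1}{9}\right) 0 = 0$)
$R = 553$
$r{\left(B \right)} = \frac{2 B}{-314 + B}$
$\frac{r{\left(l{\left(-3 \right)} \right)}}{R} + \frac{371815}{66230} = \frac{2 \cdot 0 \frac{1}{-314 + 0}}{553} + \frac{371815}{66230} = 2 \cdot 0 \frac{1}{-314} \cdot \frac{1}{553} + 371815 \cdot \frac{1}{66230} = 2 \cdot 0 \left(- \frac{1}{314}\right) \frac{1}{553} + \frac{74363}{13246} = 0 \cdot \frac{1}{553} + \frac{74363}{13246} = 0 + \frac{74363}{13246} = \frac{74363}{13246}$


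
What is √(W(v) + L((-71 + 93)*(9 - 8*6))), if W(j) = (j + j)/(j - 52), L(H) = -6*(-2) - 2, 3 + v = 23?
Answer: √35/2 ≈ 2.9580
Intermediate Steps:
v = 20 (v = -3 + 23 = 20)
L(H) = 10 (L(H) = 12 - 2 = 10)
W(j) = 2*j/(-52 + j) (W(j) = (2*j)/(-52 + j) = 2*j/(-52 + j))
√(W(v) + L((-71 + 93)*(9 - 8*6))) = √(2*20/(-52 + 20) + 10) = √(2*20/(-32) + 10) = √(2*20*(-1/32) + 10) = √(-5/4 + 10) = √(35/4) = √35/2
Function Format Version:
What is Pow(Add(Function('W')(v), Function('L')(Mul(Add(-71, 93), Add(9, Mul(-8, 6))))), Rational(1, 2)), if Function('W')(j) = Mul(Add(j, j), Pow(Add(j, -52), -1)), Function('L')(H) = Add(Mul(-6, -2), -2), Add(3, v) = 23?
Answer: Mul(Rational(1, 2), Pow(35, Rational(1, 2))) ≈ 2.9580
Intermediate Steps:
v = 20 (v = Add(-3, 23) = 20)
Function('L')(H) = 10 (Function('L')(H) = Add(12, -2) = 10)
Function('W')(j) = Mul(2, j, Pow(Add(-52, j), -1)) (Function('W')(j) = Mul(Mul(2, j), Pow(Add(-52, j), -1)) = Mul(2, j, Pow(Add(-52, j), -1)))
Pow(Add(Function('W')(v), Function('L')(Mul(Add(-71, 93), Add(9, Mul(-8, 6))))), Rational(1, 2)) = Pow(Add(Mul(2, 20, Pow(Add(-52, 20), -1)), 10), Rational(1, 2)) = Pow(Add(Mul(2, 20, Pow(-32, -1)), 10), Rational(1, 2)) = Pow(Add(Mul(2, 20, Rational(-1, 32)), 10), Rational(1, 2)) = Pow(Add(Rational(-5, 4), 10), Rational(1, 2)) = Pow(Rational(35, 4), Rational(1, 2)) = Mul(Rational(1, 2), Pow(35, Rational(1, 2)))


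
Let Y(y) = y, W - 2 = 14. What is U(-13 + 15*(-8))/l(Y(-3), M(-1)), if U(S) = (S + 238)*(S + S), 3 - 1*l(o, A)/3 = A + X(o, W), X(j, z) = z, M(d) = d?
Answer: 4655/6 ≈ 775.83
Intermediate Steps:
W = 16 (W = 2 + 14 = 16)
l(o, A) = -39 - 3*A (l(o, A) = 9 - 3*(A + 16) = 9 - 3*(16 + A) = 9 + (-48 - 3*A) = -39 - 3*A)
U(S) = 2*S*(238 + S) (U(S) = (238 + S)*(2*S) = 2*S*(238 + S))
U(-13 + 15*(-8))/l(Y(-3), M(-1)) = (2*(-13 + 15*(-8))*(238 + (-13 + 15*(-8))))/(-39 - 3*(-1)) = (2*(-13 - 120)*(238 + (-13 - 120)))/(-39 + 3) = (2*(-133)*(238 - 133))/(-36) = (2*(-133)*105)*(-1/36) = -27930*(-1/36) = 4655/6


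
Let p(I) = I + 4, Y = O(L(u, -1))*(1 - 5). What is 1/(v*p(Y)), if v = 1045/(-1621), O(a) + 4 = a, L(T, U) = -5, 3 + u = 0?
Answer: -1621/41800 ≈ -0.038780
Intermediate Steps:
u = -3 (u = -3 + 0 = -3)
O(a) = -4 + a
Y = 36 (Y = (-4 - 5)*(1 - 5) = -9*(-4) = 36)
p(I) = 4 + I
v = -1045/1621 (v = 1045*(-1/1621) = -1045/1621 ≈ -0.64466)
1/(v*p(Y)) = 1/(-1045*(4 + 36)/1621) = 1/(-1045/1621*40) = 1/(-41800/1621) = -1621/41800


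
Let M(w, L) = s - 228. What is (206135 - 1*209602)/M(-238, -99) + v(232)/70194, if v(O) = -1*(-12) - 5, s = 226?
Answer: 60840653/35097 ≈ 1733.5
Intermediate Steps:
M(w, L) = -2 (M(w, L) = 226 - 228 = -2)
v(O) = 7 (v(O) = 12 - 5 = 7)
(206135 - 1*209602)/M(-238, -99) + v(232)/70194 = (206135 - 1*209602)/(-2) + 7/70194 = (206135 - 209602)*(-½) + 7*(1/70194) = -3467*(-½) + 7/70194 = 3467/2 + 7/70194 = 60840653/35097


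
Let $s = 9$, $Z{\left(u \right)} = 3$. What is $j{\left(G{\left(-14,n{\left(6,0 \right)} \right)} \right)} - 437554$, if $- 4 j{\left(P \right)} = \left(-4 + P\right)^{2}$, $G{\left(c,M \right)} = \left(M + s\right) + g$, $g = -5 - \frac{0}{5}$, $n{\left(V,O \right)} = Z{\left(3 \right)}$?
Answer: $- \frac{1750225}{4} \approx -4.3756 \cdot 10^{5}$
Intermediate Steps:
$n{\left(V,O \right)} = 3$
$g = -5$ ($g = -5 - 0 \cdot \frac{1}{5} = -5 - 0 = -5 + 0 = -5$)
$G{\left(c,M \right)} = 4 + M$ ($G{\left(c,M \right)} = \left(M + 9\right) - 5 = \left(9 + M\right) - 5 = 4 + M$)
$j{\left(P \right)} = - \frac{\left(-4 + P\right)^{2}}{4}$
$j{\left(G{\left(-14,n{\left(6,0 \right)} \right)} \right)} - 437554 = - \frac{\left(-4 + \left(4 + 3\right)\right)^{2}}{4} - 437554 = - \frac{\left(-4 + 7\right)^{2}}{4} - 437554 = - \frac{3^{2}}{4} - 437554 = \left(- \frac{1}{4}\right) 9 - 437554 = - \frac{9}{4} - 437554 = - \frac{1750225}{4}$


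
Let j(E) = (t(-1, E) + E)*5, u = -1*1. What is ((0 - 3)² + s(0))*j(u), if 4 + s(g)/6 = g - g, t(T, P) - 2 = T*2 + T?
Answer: 150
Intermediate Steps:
t(T, P) = 2 + 3*T (t(T, P) = 2 + (T*2 + T) = 2 + (2*T + T) = 2 + 3*T)
u = -1
s(g) = -24 (s(g) = -24 + 6*(g - g) = -24 + 6*0 = -24 + 0 = -24)
j(E) = -5 + 5*E (j(E) = ((2 + 3*(-1)) + E)*5 = ((2 - 3) + E)*5 = (-1 + E)*5 = -5 + 5*E)
((0 - 3)² + s(0))*j(u) = ((0 - 3)² - 24)*(-5 + 5*(-1)) = ((-3)² - 24)*(-5 - 5) = (9 - 24)*(-10) = -15*(-10) = 150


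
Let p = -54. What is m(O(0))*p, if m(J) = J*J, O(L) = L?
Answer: 0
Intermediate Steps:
m(J) = J²
m(O(0))*p = 0²*(-54) = 0*(-54) = 0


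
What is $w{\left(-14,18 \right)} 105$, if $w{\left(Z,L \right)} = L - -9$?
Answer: $2835$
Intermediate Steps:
$w{\left(Z,L \right)} = 9 + L$ ($w{\left(Z,L \right)} = L + 9 = 9 + L$)
$w{\left(-14,18 \right)} 105 = \left(9 + 18\right) 105 = 27 \cdot 105 = 2835$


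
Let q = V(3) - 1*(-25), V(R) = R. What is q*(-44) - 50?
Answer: -1282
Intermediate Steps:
q = 28 (q = 3 - 1*(-25) = 3 + 25 = 28)
q*(-44) - 50 = 28*(-44) - 50 = -1232 - 50 = -1282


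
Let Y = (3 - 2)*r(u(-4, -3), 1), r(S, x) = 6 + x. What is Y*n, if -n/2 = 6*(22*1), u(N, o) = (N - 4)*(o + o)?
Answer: -1848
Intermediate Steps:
u(N, o) = 2*o*(-4 + N) (u(N, o) = (-4 + N)*(2*o) = 2*o*(-4 + N))
Y = 7 (Y = (3 - 2)*(6 + 1) = 1*7 = 7)
n = -264 (n = -12*22*1 = -12*22 = -2*132 = -264)
Y*n = 7*(-264) = -1848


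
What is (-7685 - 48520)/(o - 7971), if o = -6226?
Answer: 56205/14197 ≈ 3.9589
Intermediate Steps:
(-7685 - 48520)/(o - 7971) = (-7685 - 48520)/(-6226 - 7971) = -56205/(-14197) = -56205*(-1/14197) = 56205/14197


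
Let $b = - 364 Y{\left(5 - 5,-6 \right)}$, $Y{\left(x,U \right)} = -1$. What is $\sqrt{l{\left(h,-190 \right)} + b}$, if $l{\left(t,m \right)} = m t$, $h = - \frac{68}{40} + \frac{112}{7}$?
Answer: $i \sqrt{2353} \approx 48.508 i$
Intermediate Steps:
$h = \frac{143}{10}$ ($h = \left(-68\right) \frac{1}{40} + 112 \cdot \frac{1}{7} = - \frac{17}{10} + 16 = \frac{143}{10} \approx 14.3$)
$b = 364$ ($b = \left(-364\right) \left(-1\right) = 364$)
$\sqrt{l{\left(h,-190 \right)} + b} = \sqrt{\left(-190\right) \frac{143}{10} + 364} = \sqrt{-2717 + 364} = \sqrt{-2353} = i \sqrt{2353}$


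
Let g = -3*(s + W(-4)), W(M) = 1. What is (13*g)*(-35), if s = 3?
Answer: 5460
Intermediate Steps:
g = -12 (g = -3*(3 + 1) = -3*4 = -12)
(13*g)*(-35) = (13*(-12))*(-35) = -156*(-35) = 5460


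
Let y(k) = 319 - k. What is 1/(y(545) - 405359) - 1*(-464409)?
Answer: 188357324264/405585 ≈ 4.6441e+5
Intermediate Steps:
1/(y(545) - 405359) - 1*(-464409) = 1/((319 - 1*545) - 405359) - 1*(-464409) = 1/((319 - 545) - 405359) + 464409 = 1/(-226 - 405359) + 464409 = 1/(-405585) + 464409 = -1/405585 + 464409 = 188357324264/405585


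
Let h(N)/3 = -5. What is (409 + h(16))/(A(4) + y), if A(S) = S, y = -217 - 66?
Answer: -394/279 ≈ -1.4122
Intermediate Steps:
h(N) = -15 (h(N) = 3*(-5) = -15)
y = -283
(409 + h(16))/(A(4) + y) = (409 - 15)/(4 - 283) = 394/(-279) = 394*(-1/279) = -394/279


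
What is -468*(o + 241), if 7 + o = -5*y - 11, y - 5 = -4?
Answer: -102024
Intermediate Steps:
y = 1 (y = 5 - 4 = 1)
o = -23 (o = -7 + (-5*1 - 11) = -7 + (-5 - 11) = -7 - 16 = -23)
-468*(o + 241) = -468*(-23 + 241) = -468*218 = -102024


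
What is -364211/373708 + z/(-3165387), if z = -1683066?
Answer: -174631178643/394310148332 ≈ -0.44288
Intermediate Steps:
-364211/373708 + z/(-3165387) = -364211/373708 - 1683066/(-3165387) = -364211*1/373708 - 1683066*(-1/3165387) = -364211/373708 + 561022/1055129 = -174631178643/394310148332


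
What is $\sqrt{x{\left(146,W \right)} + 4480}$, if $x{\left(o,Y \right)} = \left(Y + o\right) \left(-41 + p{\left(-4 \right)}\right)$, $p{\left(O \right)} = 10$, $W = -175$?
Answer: $\sqrt{5379} \approx 73.342$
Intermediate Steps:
$x{\left(o,Y \right)} = - 31 Y - 31 o$ ($x{\left(o,Y \right)} = \left(Y + o\right) \left(-41 + 10\right) = \left(Y + o\right) \left(-31\right) = - 31 Y - 31 o$)
$\sqrt{x{\left(146,W \right)} + 4480} = \sqrt{\left(\left(-31\right) \left(-175\right) - 4526\right) + 4480} = \sqrt{\left(5425 - 4526\right) + 4480} = \sqrt{899 + 4480} = \sqrt{5379}$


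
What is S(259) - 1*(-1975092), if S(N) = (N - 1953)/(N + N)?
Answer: 73078283/37 ≈ 1.9751e+6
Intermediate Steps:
S(N) = (-1953 + N)/(2*N) (S(N) = (-1953 + N)/((2*N)) = (-1953 + N)*(1/(2*N)) = (-1953 + N)/(2*N))
S(259) - 1*(-1975092) = (½)*(-1953 + 259)/259 - 1*(-1975092) = (½)*(1/259)*(-1694) + 1975092 = -121/37 + 1975092 = 73078283/37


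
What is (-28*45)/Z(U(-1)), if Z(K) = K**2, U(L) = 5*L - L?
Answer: -315/4 ≈ -78.750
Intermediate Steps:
U(L) = 4*L
(-28*45)/Z(U(-1)) = (-28*45)/((4*(-1))**2) = -1260/((-4)**2) = -1260/16 = -1260*1/16 = -315/4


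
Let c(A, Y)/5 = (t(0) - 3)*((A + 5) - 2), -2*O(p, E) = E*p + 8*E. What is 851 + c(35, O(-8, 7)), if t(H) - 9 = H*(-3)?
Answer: 1991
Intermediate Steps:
O(p, E) = -4*E - E*p/2 (O(p, E) = -(E*p + 8*E)/2 = -(8*E + E*p)/2 = -4*E - E*p/2)
t(H) = 9 - 3*H (t(H) = 9 + H*(-3) = 9 - 3*H)
c(A, Y) = 90 + 30*A (c(A, Y) = 5*(((9 - 3*0) - 3)*((A + 5) - 2)) = 5*(((9 + 0) - 3)*((5 + A) - 2)) = 5*((9 - 3)*(3 + A)) = 5*(6*(3 + A)) = 5*(18 + 6*A) = 90 + 30*A)
851 + c(35, O(-8, 7)) = 851 + (90 + 30*35) = 851 + (90 + 1050) = 851 + 1140 = 1991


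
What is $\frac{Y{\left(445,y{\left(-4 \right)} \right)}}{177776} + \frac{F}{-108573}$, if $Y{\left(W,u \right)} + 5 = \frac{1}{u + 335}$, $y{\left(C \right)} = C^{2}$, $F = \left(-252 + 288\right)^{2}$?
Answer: $- \frac{13510004723}{1129147908408} \approx -0.011965$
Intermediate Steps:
$F = 1296$ ($F = 36^{2} = 1296$)
$Y{\left(W,u \right)} = -5 + \frac{1}{335 + u}$ ($Y{\left(W,u \right)} = -5 + \frac{1}{u + 335} = -5 + \frac{1}{335 + u}$)
$\frac{Y{\left(445,y{\left(-4 \right)} \right)}}{177776} + \frac{F}{-108573} = \frac{\frac{1}{335 + \left(-4\right)^{2}} \left(-1674 - 5 \left(-4\right)^{2}\right)}{177776} + \frac{1296}{-108573} = \frac{-1674 - 80}{335 + 16} \cdot \frac{1}{177776} + 1296 \left(- \frac{1}{108573}\right) = \frac{-1674 - 80}{351} \cdot \frac{1}{177776} - \frac{432}{36191} = \frac{1}{351} \left(-1754\right) \frac{1}{177776} - \frac{432}{36191} = \left(- \frac{1754}{351}\right) \frac{1}{177776} - \frac{432}{36191} = - \frac{877}{31199688} - \frac{432}{36191} = - \frac{13510004723}{1129147908408}$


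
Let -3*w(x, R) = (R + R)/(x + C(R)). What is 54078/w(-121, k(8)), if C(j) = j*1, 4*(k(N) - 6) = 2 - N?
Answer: 2100029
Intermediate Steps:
k(N) = 13/2 - N/4 (k(N) = 6 + (2 - N)/4 = 6 + (½ - N/4) = 13/2 - N/4)
C(j) = j
w(x, R) = -2*R/(3*(R + x)) (w(x, R) = -(R + R)/(3*(x + R)) = -2*R/(3*(R + x)))
54078/w(-121, k(8)) = 54078/((-2*(13/2 - ¼*8)/(3*(13/2 - ¼*8) + 3*(-121)))) = 54078/((-2*(13/2 - 2)/(3*(13/2 - 2) - 363))) = 54078/((-2*9/2/(3*(9/2) - 363))) = 54078/((-2*9/2/(27/2 - 363))) = 54078/((-2*9/2/(-699/2))) = 54078/((-2*9/2*(-2/699))) = 54078/(6/233) = 54078*(233/6) = 2100029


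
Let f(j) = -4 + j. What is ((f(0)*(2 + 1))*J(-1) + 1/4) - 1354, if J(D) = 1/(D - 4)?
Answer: -27027/20 ≈ -1351.3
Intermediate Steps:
J(D) = 1/(-4 + D)
((f(0)*(2 + 1))*J(-1) + 1/4) - 1354 = (((-4 + 0)*(2 + 1))/(-4 - 1) + 1/4) - 1354 = (-4*3/(-5) + ¼) - 1354 = (-12*(-⅕) + ¼) - 1354 = (12/5 + ¼) - 1354 = 53/20 - 1354 = -27027/20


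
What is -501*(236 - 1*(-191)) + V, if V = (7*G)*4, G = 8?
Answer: -213703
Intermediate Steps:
V = 224 (V = (7*8)*4 = 56*4 = 224)
-501*(236 - 1*(-191)) + V = -501*(236 - 1*(-191)) + 224 = -501*(236 + 191) + 224 = -501*427 + 224 = -213927 + 224 = -213703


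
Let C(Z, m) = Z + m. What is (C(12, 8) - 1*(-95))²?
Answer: 13225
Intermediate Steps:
(C(12, 8) - 1*(-95))² = ((12 + 8) - 1*(-95))² = (20 + 95)² = 115² = 13225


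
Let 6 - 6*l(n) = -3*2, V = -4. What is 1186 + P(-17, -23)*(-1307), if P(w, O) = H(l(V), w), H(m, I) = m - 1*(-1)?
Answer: -2735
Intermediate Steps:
l(n) = 2 (l(n) = 1 - (-1)*2/2 = 1 - 1/6*(-6) = 1 + 1 = 2)
H(m, I) = 1 + m (H(m, I) = m + 1 = 1 + m)
P(w, O) = 3 (P(w, O) = 1 + 2 = 3)
1186 + P(-17, -23)*(-1307) = 1186 + 3*(-1307) = 1186 - 3921 = -2735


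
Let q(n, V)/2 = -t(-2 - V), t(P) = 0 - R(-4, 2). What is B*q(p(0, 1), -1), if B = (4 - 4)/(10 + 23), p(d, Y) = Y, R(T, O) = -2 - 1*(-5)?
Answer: 0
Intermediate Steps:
R(T, O) = 3 (R(T, O) = -2 + 5 = 3)
t(P) = -3 (t(P) = 0 - 1*3 = 0 - 3 = -3)
q(n, V) = 6 (q(n, V) = 2*(-1*(-3)) = 2*3 = 6)
B = 0 (B = 0/33 = 0*(1/33) = 0)
B*q(p(0, 1), -1) = 0*6 = 0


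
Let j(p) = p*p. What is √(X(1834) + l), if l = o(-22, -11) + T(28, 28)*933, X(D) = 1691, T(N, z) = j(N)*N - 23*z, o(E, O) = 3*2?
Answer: √19882061 ≈ 4458.9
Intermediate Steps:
o(E, O) = 6
j(p) = p²
T(N, z) = N³ - 23*z (T(N, z) = N²*N - 23*z = N³ - 23*z)
l = 19880370 (l = 6 + (28³ - 23*28)*933 = 6 + (21952 - 644)*933 = 6 + 21308*933 = 6 + 19880364 = 19880370)
√(X(1834) + l) = √(1691 + 19880370) = √19882061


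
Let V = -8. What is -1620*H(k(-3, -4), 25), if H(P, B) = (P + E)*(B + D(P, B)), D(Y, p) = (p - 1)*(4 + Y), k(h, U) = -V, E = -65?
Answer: 28902420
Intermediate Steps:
k(h, U) = 8 (k(h, U) = -1*(-8) = 8)
D(Y, p) = (-1 + p)*(4 + Y)
H(P, B) = (-65 + P)*(-4 - P + 5*B + B*P) (H(P, B) = (P - 65)*(B + (-4 - P + 4*B + P*B)) = (-65 + P)*(B + (-4 - P + 4*B + B*P)) = (-65 + P)*(-4 - P + 5*B + B*P))
-1620*H(k(-3, -4), 25) = -1620*(260 - 1*8² - 325*25 + 61*8 + 25*8² - 60*25*8) = -1620*(260 - 1*64 - 8125 + 488 + 25*64 - 12000) = -1620*(260 - 64 - 8125 + 488 + 1600 - 12000) = -1620*(-17841) = 28902420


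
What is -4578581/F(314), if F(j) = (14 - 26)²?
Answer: -4578581/144 ≈ -31796.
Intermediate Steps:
F(j) = 144 (F(j) = (-12)² = 144)
-4578581/F(314) = -4578581/144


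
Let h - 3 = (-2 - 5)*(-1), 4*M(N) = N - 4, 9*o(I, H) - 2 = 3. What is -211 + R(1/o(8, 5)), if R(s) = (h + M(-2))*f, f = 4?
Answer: -177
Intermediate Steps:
o(I, H) = 5/9 (o(I, H) = 2/9 + (1/9)*3 = 2/9 + 1/3 = 5/9)
M(N) = -1 + N/4 (M(N) = (N - 4)/4 = (-4 + N)/4 = -1 + N/4)
h = 10 (h = 3 + (-2 - 5)*(-1) = 3 - 7*(-1) = 3 + 7 = 10)
R(s) = 34 (R(s) = (10 + (-1 + (1/4)*(-2)))*4 = (10 + (-1 - 1/2))*4 = (10 - 3/2)*4 = (17/2)*4 = 34)
-211 + R(1/o(8, 5)) = -211 + 34 = -177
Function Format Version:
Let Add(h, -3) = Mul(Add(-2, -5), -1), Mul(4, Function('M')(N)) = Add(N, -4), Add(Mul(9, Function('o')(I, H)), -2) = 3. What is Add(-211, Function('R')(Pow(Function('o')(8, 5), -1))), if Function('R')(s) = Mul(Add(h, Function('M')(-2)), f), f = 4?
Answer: -177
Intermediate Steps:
Function('o')(I, H) = Rational(5, 9) (Function('o')(I, H) = Add(Rational(2, 9), Mul(Rational(1, 9), 3)) = Add(Rational(2, 9), Rational(1, 3)) = Rational(5, 9))
Function('M')(N) = Add(-1, Mul(Rational(1, 4), N)) (Function('M')(N) = Mul(Rational(1, 4), Add(N, -4)) = Mul(Rational(1, 4), Add(-4, N)) = Add(-1, Mul(Rational(1, 4), N)))
h = 10 (h = Add(3, Mul(Add(-2, -5), -1)) = Add(3, Mul(-7, -1)) = Add(3, 7) = 10)
Function('R')(s) = 34 (Function('R')(s) = Mul(Add(10, Add(-1, Mul(Rational(1, 4), -2))), 4) = Mul(Add(10, Add(-1, Rational(-1, 2))), 4) = Mul(Add(10, Rational(-3, 2)), 4) = Mul(Rational(17, 2), 4) = 34)
Add(-211, Function('R')(Pow(Function('o')(8, 5), -1))) = Add(-211, 34) = -177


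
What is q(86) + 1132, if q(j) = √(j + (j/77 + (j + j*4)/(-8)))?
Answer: 1132 + √791329/154 ≈ 1137.8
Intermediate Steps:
q(j) = √36806*√j/308 (q(j) = √(j + (j*(1/77) + (j + 4*j)*(-⅛))) = √(j + (j/77 + (5*j)*(-⅛))) = √(j + (j/77 - 5*j/8)) = √(j - 377*j/616) = √(239*j/616) = √36806*√j/308)
q(86) + 1132 = √36806*√86/308 + 1132 = √791329/154 + 1132 = 1132 + √791329/154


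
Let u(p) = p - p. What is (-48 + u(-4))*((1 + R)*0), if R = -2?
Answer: 0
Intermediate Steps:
u(p) = 0
(-48 + u(-4))*((1 + R)*0) = (-48 + 0)*((1 - 2)*0) = -(-48)*0 = -48*0 = 0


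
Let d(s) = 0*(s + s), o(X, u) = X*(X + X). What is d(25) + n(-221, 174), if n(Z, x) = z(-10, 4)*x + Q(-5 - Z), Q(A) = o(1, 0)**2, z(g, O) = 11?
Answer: 1918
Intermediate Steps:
o(X, u) = 2*X**2 (o(X, u) = X*(2*X) = 2*X**2)
Q(A) = 4 (Q(A) = (2*1**2)**2 = (2*1)**2 = 2**2 = 4)
d(s) = 0 (d(s) = 0*(2*s) = 0)
n(Z, x) = 4 + 11*x (n(Z, x) = 11*x + 4 = 4 + 11*x)
d(25) + n(-221, 174) = 0 + (4 + 11*174) = 0 + (4 + 1914) = 0 + 1918 = 1918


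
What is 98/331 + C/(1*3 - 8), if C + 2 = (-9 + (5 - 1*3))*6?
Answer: 15054/1655 ≈ 9.0961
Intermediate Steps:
C = -44 (C = -2 + (-9 + (5 - 1*3))*6 = -2 + (-9 + (5 - 3))*6 = -2 + (-9 + 2)*6 = -2 - 7*6 = -2 - 42 = -44)
98/331 + C/(1*3 - 8) = 98/331 - 44/(1*3 - 8) = 98*(1/331) - 44/(3 - 8) = 98/331 - 44/(-5) = 98/331 - 44*(-⅕) = 98/331 + 44/5 = 15054/1655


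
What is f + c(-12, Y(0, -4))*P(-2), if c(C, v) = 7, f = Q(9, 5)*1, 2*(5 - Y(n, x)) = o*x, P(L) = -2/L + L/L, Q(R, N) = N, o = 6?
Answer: 19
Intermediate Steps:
P(L) = 1 - 2/L (P(L) = -2/L + 1 = 1 - 2/L)
Y(n, x) = 5 - 3*x
f = 5 (f = 5*1 = 5)
f + c(-12, Y(0, -4))*P(-2) = 5 + 7*((-2 - 2)/(-2)) = 5 + 7*(-½*(-4)) = 5 + 7*2 = 5 + 14 = 19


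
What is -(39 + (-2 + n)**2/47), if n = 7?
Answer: -1858/47 ≈ -39.532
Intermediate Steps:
-(39 + (-2 + n)**2/47) = -(39 + (-2 + 7)**2/47) = -(39 + 5**2*(1/47)) = -(39 + 25*(1/47)) = -(39 + 25/47) = -1*1858/47 = -1858/47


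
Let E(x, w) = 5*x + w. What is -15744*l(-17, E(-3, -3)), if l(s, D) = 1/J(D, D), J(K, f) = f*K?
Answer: -1312/27 ≈ -48.593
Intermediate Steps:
E(x, w) = w + 5*x
J(K, f) = K*f
l(s, D) = D**(-2) (l(s, D) = 1/(D*D) = 1/(D**2) = D**(-2))
-15744*l(-17, E(-3, -3)) = -15744/(-3 + 5*(-3))**2 = -15744/(-3 - 15)**2 = -15744/(-18)**2 = -15744*1/324 = -1312/27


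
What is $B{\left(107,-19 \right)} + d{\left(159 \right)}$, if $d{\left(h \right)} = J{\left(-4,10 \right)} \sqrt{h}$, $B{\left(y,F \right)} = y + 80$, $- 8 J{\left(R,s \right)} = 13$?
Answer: $187 - \frac{13 \sqrt{159}}{8} \approx 166.51$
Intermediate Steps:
$J{\left(R,s \right)} = - \frac{13}{8}$ ($J{\left(R,s \right)} = \left(- \frac{1}{8}\right) 13 = - \frac{13}{8}$)
$B{\left(y,F \right)} = 80 + y$
$d{\left(h \right)} = - \frac{13 \sqrt{h}}{8}$
$B{\left(107,-19 \right)} + d{\left(159 \right)} = \left(80 + 107\right) - \frac{13 \sqrt{159}}{8} = 187 - \frac{13 \sqrt{159}}{8}$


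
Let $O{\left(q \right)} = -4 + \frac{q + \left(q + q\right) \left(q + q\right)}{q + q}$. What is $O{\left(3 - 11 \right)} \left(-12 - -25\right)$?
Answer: $- \frac{507}{2} \approx -253.5$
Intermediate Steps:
$O{\left(q \right)} = -4 + \frac{q + 4 q^{2}}{2 q}$ ($O{\left(q \right)} = -4 + \frac{q + 2 q 2 q}{2 q} = -4 + \left(q + 4 q^{2}\right) \frac{1}{2 q} = -4 + \frac{q + 4 q^{2}}{2 q}$)
$O{\left(3 - 11 \right)} \left(-12 - -25\right) = \left(- \frac{7}{2} + 2 \left(3 - 11\right)\right) \left(-12 - -25\right) = \left(- \frac{7}{2} + 2 \left(3 - 11\right)\right) \left(-12 + 25\right) = \left(- \frac{7}{2} + 2 \left(-8\right)\right) 13 = \left(- \frac{7}{2} - 16\right) 13 = \left(- \frac{39}{2}\right) 13 = - \frac{507}{2}$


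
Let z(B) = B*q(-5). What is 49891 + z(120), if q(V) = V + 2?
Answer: 49531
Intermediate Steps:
q(V) = 2 + V
z(B) = -3*B (z(B) = B*(2 - 5) = B*(-3) = -3*B)
49891 + z(120) = 49891 - 3*120 = 49891 - 360 = 49531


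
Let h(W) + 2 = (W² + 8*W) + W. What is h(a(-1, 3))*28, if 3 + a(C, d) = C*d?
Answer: -560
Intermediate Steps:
a(C, d) = -3 + C*d
h(W) = -2 + W² + 9*W (h(W) = -2 + ((W² + 8*W) + W) = -2 + (W² + 9*W) = -2 + W² + 9*W)
h(a(-1, 3))*28 = (-2 + (-3 - 1*3)² + 9*(-3 - 1*3))*28 = (-2 + (-3 - 3)² + 9*(-3 - 3))*28 = (-2 + (-6)² + 9*(-6))*28 = (-2 + 36 - 54)*28 = -20*28 = -560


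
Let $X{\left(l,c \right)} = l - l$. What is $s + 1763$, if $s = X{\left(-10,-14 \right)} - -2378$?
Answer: $4141$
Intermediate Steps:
$X{\left(l,c \right)} = 0$
$s = 2378$ ($s = 0 - -2378 = 0 + 2378 = 2378$)
$s + 1763 = 2378 + 1763 = 4141$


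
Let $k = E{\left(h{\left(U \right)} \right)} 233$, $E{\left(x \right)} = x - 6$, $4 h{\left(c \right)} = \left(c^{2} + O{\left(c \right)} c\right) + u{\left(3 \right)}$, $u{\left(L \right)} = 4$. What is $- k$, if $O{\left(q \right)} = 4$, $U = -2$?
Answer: $1398$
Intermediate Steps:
$h{\left(c \right)} = 1 + c + \frac{c^{2}}{4}$ ($h{\left(c \right)} = \frac{\left(c^{2} + 4 c\right) + 4}{4} = \frac{4 + c^{2} + 4 c}{4} = 1 + c + \frac{c^{2}}{4}$)
$E{\left(x \right)} = -6 + x$
$k = -1398$ ($k = \left(-6 + \left(1 - 2 + \frac{\left(-2\right)^{2}}{4}\right)\right) 233 = \left(-6 + \left(1 - 2 + \frac{1}{4} \cdot 4\right)\right) 233 = \left(-6 + \left(1 - 2 + 1\right)\right) 233 = \left(-6 + 0\right) 233 = \left(-6\right) 233 = -1398$)
$- k = \left(-1\right) \left(-1398\right) = 1398$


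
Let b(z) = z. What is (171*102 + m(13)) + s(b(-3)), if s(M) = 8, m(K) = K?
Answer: 17463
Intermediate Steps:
(171*102 + m(13)) + s(b(-3)) = (171*102 + 13) + 8 = (17442 + 13) + 8 = 17455 + 8 = 17463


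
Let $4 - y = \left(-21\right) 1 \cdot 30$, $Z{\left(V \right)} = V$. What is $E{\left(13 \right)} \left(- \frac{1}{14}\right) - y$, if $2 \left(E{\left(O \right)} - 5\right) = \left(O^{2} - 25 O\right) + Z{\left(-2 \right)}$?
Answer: $- \frac{4401}{7} \approx -628.71$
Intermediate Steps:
$y = 634$ ($y = 4 - \left(-21\right) 1 \cdot 30 = 4 - \left(-21\right) 30 = 4 - -630 = 4 + 630 = 634$)
$E{\left(O \right)} = 4 + \frac{O^{2}}{2} - \frac{25 O}{2}$ ($E{\left(O \right)} = 5 + \frac{\left(O^{2} - 25 O\right) - 2}{2} = 5 + \frac{-2 + O^{2} - 25 O}{2} = 5 - \left(1 - \frac{O^{2}}{2} + \frac{25 O}{2}\right) = 4 + \frac{O^{2}}{2} - \frac{25 O}{2}$)
$E{\left(13 \right)} \left(- \frac{1}{14}\right) - y = \left(4 + \frac{13^{2}}{2} - \frac{325}{2}\right) \left(- \frac{1}{14}\right) - 634 = \left(4 + \frac{1}{2} \cdot 169 - \frac{325}{2}\right) \left(\left(-1\right) \frac{1}{14}\right) - 634 = \left(4 + \frac{169}{2} - \frac{325}{2}\right) \left(- \frac{1}{14}\right) - 634 = \left(-74\right) \left(- \frac{1}{14}\right) - 634 = \frac{37}{7} - 634 = - \frac{4401}{7}$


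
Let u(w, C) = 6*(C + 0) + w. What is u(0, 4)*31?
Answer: 744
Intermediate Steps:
u(w, C) = w + 6*C (u(w, C) = 6*C + w = w + 6*C)
u(0, 4)*31 = (0 + 6*4)*31 = (0 + 24)*31 = 24*31 = 744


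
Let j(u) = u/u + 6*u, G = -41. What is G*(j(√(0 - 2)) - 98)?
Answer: 3977 - 246*I*√2 ≈ 3977.0 - 347.9*I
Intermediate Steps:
j(u) = 1 + 6*u
G*(j(√(0 - 2)) - 98) = -41*((1 + 6*√(0 - 2)) - 98) = -41*((1 + 6*√(-2)) - 98) = -41*((1 + 6*(I*√2)) - 98) = -41*((1 + 6*I*√2) - 98) = -41*(-97 + 6*I*√2) = 3977 - 246*I*√2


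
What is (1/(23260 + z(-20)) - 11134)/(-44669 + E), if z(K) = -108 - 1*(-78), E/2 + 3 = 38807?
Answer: -258642819/765172970 ≈ -0.33802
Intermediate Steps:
E = 77608 (E = -6 + 2*38807 = -6 + 77614 = 77608)
z(K) = -30 (z(K) = -108 + 78 = -30)
(1/(23260 + z(-20)) - 11134)/(-44669 + E) = (1/(23260 - 30) - 11134)/(-44669 + 77608) = (1/23230 - 11134)/32939 = (1/23230 - 11134)*(1/32939) = -258642819/23230*1/32939 = -258642819/765172970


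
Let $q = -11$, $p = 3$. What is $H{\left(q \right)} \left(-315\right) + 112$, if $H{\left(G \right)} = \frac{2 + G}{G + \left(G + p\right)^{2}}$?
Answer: $\frac{8771}{53} \approx 165.49$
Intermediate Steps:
$H{\left(G \right)} = \frac{2 + G}{G + \left(3 + G\right)^{2}}$ ($H{\left(G \right)} = \frac{2 + G}{G + \left(G + 3\right)^{2}} = \frac{2 + G}{G + \left(3 + G\right)^{2}}$)
$H{\left(q \right)} \left(-315\right) + 112 = \frac{2 - 11}{-11 + \left(3 - 11\right)^{2}} \left(-315\right) + 112 = \frac{1}{-11 + \left(-8\right)^{2}} \left(-9\right) \left(-315\right) + 112 = \frac{1}{-11 + 64} \left(-9\right) \left(-315\right) + 112 = \frac{1}{53} \left(-9\right) \left(-315\right) + 112 = \left(- \frac{9}{53}\right) \left(-315\right) + 112 = \frac{2835}{53} + 112 = \frac{8771}{53}$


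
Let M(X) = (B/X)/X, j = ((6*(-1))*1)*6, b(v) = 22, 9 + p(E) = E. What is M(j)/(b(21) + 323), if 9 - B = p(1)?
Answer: 17/447120 ≈ 3.8021e-5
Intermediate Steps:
p(E) = -9 + E
B = 17 (B = 9 - (-9 + 1) = 9 - 1*(-8) = 9 + 8 = 17)
j = -36 (j = -6*1*6 = -6*6 = -36)
M(X) = 17/X² (M(X) = (17/X)/X = 17/X²)
M(j)/(b(21) + 323) = (17/(-36)²)/(22 + 323) = (17*(1/1296))/345 = (17/1296)*(1/345) = 17/447120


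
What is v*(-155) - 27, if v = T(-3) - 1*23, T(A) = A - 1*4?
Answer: 4623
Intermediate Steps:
T(A) = -4 + A (T(A) = A - 4 = -4 + A)
v = -30 (v = (-4 - 3) - 1*23 = -7 - 23 = -30)
v*(-155) - 27 = -30*(-155) - 27 = 4650 - 27 = 4623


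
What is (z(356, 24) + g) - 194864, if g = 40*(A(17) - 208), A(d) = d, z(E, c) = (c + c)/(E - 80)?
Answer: -4657588/23 ≈ -2.0250e+5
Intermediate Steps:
z(E, c) = 2*c/(-80 + E) (z(E, c) = (2*c)/(-80 + E) = 2*c/(-80 + E))
g = -7640 (g = 40*(17 - 208) = 40*(-191) = -7640)
(z(356, 24) + g) - 194864 = (2*24/(-80 + 356) - 7640) - 194864 = (2*24/276 - 7640) - 194864 = (2*24*(1/276) - 7640) - 194864 = (4/23 - 7640) - 194864 = -175716/23 - 194864 = -4657588/23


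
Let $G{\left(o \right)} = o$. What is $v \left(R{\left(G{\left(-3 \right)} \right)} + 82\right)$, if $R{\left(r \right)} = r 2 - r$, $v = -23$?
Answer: $-1817$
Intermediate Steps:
$R{\left(r \right)} = r$ ($R{\left(r \right)} = 2 r - r = r$)
$v \left(R{\left(G{\left(-3 \right)} \right)} + 82\right) = - 23 \left(-3 + 82\right) = \left(-23\right) 79 = -1817$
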